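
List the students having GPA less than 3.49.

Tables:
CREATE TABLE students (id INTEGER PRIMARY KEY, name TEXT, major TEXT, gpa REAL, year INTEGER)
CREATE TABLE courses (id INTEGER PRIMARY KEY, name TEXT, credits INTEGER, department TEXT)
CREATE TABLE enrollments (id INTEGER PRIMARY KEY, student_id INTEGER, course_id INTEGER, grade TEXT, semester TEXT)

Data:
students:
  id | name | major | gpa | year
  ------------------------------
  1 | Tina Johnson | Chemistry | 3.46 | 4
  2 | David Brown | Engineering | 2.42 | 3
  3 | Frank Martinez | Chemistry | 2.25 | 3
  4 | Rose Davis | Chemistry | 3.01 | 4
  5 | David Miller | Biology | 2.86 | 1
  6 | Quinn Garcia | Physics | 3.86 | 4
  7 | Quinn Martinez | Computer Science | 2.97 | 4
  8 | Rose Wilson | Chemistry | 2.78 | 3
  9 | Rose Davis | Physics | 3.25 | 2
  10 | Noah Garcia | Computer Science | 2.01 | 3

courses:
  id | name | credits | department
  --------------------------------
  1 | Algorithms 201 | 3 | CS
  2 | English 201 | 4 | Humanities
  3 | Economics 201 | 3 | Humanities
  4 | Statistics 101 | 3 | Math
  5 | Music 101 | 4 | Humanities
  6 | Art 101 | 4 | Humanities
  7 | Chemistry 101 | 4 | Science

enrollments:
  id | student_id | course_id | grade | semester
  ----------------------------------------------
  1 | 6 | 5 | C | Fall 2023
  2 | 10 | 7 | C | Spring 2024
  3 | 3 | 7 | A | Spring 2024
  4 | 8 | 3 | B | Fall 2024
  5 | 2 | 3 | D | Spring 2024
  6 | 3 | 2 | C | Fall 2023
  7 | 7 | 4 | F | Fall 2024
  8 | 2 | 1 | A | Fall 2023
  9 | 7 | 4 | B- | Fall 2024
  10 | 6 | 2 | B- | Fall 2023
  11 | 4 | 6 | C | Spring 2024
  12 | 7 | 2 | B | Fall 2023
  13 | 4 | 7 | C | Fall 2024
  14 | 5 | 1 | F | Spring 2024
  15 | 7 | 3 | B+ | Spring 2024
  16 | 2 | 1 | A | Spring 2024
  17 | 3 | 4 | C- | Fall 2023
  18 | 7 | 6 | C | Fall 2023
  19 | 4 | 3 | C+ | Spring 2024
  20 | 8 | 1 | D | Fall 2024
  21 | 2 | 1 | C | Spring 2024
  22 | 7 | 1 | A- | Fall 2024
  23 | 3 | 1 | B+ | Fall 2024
SELECT name, gpa FROM students WHERE gpa < 3.49

Execution result:
name | gpa
Tina Johnson | 3.46
David Brown | 2.42
Frank Martinez | 2.25
Rose Davis | 3.01
David Miller | 2.86
Quinn Martinez | 2.97
Rose Wilson | 2.78
Rose Davis | 3.25
Noah Garcia | 2.01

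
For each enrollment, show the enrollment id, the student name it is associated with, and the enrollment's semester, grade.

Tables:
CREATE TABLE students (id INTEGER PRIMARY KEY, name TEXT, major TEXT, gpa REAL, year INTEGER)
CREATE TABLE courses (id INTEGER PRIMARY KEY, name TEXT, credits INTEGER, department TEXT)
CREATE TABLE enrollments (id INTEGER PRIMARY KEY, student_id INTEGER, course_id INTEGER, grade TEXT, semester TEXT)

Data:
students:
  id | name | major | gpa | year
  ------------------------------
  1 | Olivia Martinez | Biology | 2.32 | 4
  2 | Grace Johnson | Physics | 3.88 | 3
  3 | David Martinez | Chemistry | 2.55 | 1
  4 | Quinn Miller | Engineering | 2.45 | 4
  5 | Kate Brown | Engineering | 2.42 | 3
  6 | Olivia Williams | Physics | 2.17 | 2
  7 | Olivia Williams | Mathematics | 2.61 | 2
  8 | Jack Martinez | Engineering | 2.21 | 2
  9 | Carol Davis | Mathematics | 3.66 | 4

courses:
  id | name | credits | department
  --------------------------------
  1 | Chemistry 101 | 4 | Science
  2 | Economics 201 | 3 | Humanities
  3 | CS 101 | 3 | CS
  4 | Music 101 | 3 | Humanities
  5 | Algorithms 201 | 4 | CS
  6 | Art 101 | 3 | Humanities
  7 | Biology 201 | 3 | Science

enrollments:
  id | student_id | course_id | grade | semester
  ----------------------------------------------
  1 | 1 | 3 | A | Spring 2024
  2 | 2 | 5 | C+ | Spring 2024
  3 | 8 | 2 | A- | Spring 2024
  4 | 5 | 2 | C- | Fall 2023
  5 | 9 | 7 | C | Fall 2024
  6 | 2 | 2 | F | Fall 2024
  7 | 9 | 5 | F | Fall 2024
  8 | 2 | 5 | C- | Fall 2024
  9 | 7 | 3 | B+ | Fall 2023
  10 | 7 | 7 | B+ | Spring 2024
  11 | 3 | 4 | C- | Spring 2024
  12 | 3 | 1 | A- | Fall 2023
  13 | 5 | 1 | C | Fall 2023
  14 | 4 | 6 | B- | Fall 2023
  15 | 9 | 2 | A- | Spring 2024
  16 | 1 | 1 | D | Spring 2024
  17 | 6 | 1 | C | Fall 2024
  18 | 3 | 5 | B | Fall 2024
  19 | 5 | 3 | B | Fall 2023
SELECT c.id, p.name AS student, c.semester, c.grade FROM enrollments c JOIN students p ON c.student_id = p.id

Execution result:
id | student | semester | grade
1 | Olivia Martinez | Spring 2024 | A
2 | Grace Johnson | Spring 2024 | C+
3 | Jack Martinez | Spring 2024 | A-
4 | Kate Brown | Fall 2023 | C-
5 | Carol Davis | Fall 2024 | C
6 | Grace Johnson | Fall 2024 | F
7 | Carol Davis | Fall 2024 | F
8 | Grace Johnson | Fall 2024 | C-
9 | Olivia Williams | Fall 2023 | B+
10 | Olivia Williams | Spring 2024 | B+
11 | David Martinez | Spring 2024 | C-
12 | David Martinez | Fall 2023 | A-
13 | Kate Brown | Fall 2023 | C
14 | Quinn Miller | Fall 2023 | B-
15 | Carol Davis | Spring 2024 | A-
16 | Olivia Martinez | Spring 2024 | D
17 | Olivia Williams | Fall 2024 | C
18 | David Martinez | Fall 2024 | B
19 | Kate Brown | Fall 2023 | B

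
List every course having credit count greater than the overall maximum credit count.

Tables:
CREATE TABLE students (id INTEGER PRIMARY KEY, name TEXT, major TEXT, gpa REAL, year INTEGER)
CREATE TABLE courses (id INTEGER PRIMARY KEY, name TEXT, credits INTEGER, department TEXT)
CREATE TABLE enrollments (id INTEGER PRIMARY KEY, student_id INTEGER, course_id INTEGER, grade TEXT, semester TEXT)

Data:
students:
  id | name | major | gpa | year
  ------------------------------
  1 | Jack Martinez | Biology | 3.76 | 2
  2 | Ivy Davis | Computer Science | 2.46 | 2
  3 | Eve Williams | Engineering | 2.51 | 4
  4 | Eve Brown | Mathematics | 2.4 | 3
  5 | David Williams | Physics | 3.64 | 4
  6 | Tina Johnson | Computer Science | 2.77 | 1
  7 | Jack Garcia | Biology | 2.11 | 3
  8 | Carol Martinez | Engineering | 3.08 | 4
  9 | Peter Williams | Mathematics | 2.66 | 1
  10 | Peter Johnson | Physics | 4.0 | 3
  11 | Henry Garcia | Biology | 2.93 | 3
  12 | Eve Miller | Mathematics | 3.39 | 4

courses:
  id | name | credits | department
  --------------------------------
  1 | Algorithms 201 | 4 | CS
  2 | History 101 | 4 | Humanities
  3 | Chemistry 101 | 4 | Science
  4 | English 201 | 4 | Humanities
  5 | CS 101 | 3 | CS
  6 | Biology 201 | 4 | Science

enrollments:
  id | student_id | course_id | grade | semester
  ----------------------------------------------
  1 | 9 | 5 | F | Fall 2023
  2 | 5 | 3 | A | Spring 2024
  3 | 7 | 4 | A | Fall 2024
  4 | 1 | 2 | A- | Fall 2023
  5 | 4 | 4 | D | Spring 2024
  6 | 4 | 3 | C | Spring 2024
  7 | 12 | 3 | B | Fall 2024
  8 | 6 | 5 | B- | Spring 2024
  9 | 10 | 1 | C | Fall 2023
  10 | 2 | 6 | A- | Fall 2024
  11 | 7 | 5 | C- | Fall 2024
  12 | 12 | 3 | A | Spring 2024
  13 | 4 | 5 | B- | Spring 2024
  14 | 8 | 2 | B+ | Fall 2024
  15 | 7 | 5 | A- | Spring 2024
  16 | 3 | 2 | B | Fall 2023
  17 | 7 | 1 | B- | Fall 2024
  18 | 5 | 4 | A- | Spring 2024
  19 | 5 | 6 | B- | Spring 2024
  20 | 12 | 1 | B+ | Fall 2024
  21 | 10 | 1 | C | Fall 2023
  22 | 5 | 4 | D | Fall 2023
SELECT name, credits FROM courses WHERE credits > (SELECT MAX(credits) FROM courses)

Execution result:
(no rows)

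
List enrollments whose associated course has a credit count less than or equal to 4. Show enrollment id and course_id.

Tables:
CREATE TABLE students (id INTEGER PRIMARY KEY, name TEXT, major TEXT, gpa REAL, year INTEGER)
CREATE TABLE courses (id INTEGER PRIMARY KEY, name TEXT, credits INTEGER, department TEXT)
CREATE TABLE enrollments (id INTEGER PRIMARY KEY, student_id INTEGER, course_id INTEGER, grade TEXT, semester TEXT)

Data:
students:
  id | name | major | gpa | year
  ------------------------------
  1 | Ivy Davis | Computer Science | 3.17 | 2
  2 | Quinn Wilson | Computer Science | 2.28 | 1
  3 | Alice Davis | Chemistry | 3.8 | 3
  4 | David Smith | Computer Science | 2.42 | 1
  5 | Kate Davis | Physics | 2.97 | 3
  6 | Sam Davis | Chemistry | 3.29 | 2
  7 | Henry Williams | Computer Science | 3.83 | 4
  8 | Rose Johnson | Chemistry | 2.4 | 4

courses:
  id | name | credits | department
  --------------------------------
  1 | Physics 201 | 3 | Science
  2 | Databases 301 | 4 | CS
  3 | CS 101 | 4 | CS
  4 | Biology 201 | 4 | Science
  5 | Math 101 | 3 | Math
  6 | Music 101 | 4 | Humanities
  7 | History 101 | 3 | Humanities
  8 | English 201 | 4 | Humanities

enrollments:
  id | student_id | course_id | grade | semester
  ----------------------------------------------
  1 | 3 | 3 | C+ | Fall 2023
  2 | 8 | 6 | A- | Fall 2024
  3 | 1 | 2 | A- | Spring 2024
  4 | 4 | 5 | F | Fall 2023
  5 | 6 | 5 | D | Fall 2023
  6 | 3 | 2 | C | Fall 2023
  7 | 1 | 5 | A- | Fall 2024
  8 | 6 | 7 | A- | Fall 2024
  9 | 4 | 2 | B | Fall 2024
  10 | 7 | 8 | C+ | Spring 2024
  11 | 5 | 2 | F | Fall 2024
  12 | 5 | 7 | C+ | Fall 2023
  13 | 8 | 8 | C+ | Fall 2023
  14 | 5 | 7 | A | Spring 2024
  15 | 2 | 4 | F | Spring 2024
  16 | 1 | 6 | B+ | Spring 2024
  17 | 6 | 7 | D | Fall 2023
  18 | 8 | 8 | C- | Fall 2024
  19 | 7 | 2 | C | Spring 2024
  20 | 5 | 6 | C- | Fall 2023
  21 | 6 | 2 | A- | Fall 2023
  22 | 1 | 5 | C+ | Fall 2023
SELECT id, course_id FROM enrollments WHERE course_id IN (SELECT id FROM courses WHERE credits <= 4)

Execution result:
id | course_id
1 | 3
2 | 6
3 | 2
4 | 5
5 | 5
6 | 2
7 | 5
8 | 7
9 | 2
10 | 8
11 | 2
12 | 7
13 | 8
14 | 7
15 | 4
16 | 6
17 | 7
18 | 8
19 | 2
20 | 6
21 | 2
22 | 5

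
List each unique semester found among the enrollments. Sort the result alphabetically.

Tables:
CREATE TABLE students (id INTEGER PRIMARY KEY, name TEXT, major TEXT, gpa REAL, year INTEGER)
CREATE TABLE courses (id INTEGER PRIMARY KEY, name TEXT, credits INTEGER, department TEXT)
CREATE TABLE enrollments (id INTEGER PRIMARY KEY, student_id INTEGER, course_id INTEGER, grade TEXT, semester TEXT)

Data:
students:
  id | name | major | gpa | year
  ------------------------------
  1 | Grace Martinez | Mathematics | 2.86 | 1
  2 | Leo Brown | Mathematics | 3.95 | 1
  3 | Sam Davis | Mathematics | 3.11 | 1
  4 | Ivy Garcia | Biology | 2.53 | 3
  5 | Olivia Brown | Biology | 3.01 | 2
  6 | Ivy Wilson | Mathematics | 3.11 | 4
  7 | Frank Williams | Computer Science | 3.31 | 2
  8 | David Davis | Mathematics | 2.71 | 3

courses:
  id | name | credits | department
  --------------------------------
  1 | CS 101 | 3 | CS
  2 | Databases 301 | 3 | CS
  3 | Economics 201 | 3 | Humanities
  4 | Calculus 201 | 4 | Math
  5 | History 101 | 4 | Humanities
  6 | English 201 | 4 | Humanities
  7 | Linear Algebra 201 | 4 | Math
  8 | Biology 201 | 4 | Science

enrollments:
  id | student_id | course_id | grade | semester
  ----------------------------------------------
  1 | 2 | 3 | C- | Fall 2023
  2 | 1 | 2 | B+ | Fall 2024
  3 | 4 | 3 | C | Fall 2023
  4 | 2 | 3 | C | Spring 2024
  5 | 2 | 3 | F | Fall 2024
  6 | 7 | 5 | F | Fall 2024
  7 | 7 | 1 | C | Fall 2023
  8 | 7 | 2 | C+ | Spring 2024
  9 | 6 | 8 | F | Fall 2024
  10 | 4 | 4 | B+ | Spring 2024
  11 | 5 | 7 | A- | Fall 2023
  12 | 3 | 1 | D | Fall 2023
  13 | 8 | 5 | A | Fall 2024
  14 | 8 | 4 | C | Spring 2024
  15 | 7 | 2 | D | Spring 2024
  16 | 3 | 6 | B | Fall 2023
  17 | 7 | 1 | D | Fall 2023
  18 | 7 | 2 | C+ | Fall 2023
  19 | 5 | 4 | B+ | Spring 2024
SELECT DISTINCT semester FROM enrollments ORDER BY semester

Execution result:
semester
Fall 2023
Fall 2024
Spring 2024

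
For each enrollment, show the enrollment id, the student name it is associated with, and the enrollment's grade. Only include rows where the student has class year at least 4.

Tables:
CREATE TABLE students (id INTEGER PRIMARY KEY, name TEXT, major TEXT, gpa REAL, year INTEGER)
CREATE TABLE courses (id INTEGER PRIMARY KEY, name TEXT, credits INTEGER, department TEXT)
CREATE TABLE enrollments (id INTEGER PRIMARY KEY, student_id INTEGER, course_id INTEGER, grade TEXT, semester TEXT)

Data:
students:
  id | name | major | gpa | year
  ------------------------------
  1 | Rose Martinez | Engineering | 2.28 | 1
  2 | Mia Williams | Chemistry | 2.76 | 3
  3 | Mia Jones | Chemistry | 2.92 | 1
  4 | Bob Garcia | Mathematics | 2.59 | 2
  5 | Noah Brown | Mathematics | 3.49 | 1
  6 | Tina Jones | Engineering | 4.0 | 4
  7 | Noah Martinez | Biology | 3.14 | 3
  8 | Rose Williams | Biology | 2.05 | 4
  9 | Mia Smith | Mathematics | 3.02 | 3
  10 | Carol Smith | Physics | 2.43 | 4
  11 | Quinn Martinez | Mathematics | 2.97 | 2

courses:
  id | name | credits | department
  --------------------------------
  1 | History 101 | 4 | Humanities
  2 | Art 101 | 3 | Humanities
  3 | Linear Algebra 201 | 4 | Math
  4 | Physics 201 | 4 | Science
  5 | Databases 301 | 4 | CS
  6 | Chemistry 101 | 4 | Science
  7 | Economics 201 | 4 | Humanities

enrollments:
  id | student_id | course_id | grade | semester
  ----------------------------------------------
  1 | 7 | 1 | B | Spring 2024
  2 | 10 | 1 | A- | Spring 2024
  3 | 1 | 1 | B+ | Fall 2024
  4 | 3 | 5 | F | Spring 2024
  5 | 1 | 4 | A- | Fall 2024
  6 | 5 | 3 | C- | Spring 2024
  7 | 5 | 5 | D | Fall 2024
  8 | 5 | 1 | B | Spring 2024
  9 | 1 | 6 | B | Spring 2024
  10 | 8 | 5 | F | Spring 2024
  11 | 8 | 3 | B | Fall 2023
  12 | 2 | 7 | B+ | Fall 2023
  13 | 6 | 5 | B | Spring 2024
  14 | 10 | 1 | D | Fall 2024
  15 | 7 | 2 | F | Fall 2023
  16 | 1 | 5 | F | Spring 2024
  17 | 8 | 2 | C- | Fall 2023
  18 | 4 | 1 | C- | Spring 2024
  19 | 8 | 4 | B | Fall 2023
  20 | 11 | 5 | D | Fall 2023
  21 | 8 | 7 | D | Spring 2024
SELECT c.id, p.name AS student, c.grade FROM enrollments c JOIN students p ON c.student_id = p.id WHERE p.year >= 4

Execution result:
id | student | grade
2 | Carol Smith | A-
10 | Rose Williams | F
11 | Rose Williams | B
13 | Tina Jones | B
14 | Carol Smith | D
17 | Rose Williams | C-
19 | Rose Williams | B
21 | Rose Williams | D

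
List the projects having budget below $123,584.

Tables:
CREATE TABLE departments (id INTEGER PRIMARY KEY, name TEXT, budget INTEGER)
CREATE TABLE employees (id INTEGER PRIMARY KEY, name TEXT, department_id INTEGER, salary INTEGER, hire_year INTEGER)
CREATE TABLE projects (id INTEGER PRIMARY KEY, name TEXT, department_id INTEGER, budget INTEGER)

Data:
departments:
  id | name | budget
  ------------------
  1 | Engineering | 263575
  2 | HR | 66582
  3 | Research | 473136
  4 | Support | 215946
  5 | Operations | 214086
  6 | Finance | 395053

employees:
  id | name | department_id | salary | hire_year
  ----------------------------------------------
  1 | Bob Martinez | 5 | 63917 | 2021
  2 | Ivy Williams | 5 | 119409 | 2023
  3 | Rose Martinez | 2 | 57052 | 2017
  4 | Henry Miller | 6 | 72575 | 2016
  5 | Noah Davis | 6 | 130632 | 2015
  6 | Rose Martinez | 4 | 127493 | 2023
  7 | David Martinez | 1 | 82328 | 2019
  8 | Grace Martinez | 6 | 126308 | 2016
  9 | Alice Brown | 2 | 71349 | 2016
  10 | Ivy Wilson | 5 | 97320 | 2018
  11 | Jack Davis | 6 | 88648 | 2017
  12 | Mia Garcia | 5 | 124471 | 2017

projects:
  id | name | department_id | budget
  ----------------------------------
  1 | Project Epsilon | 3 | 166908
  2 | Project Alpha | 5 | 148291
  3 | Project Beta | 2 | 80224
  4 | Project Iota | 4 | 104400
SELECT name, budget FROM projects WHERE budget < 123584

Execution result:
name | budget
Project Beta | 80224
Project Iota | 104400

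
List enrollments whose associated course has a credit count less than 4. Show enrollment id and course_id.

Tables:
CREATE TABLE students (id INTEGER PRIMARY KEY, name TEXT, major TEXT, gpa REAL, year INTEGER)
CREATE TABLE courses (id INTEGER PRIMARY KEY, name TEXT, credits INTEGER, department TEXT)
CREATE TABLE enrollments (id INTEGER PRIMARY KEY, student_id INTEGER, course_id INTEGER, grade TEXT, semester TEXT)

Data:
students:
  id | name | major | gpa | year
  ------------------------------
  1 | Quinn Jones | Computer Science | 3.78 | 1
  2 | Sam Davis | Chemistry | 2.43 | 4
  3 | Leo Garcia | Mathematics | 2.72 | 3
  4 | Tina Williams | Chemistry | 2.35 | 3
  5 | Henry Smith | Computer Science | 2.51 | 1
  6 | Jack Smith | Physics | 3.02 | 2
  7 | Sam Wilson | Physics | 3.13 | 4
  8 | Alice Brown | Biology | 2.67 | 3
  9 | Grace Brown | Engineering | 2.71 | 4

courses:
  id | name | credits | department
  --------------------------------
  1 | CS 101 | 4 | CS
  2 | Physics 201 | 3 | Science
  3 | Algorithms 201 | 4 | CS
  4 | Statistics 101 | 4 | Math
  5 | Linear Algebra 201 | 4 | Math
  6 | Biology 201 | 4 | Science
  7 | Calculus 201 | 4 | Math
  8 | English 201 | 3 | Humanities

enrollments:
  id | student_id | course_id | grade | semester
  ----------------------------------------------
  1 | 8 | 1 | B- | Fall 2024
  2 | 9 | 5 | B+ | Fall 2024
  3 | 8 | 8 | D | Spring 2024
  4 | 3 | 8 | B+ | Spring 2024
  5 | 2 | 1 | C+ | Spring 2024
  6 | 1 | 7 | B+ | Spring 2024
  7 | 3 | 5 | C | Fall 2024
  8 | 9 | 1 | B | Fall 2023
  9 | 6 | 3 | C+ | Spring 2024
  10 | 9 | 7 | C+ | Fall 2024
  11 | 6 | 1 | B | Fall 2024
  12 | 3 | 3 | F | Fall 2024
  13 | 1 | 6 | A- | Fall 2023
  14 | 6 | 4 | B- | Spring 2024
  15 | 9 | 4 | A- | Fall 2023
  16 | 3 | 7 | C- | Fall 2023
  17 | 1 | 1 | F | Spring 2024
SELECT id, course_id FROM enrollments WHERE course_id IN (SELECT id FROM courses WHERE credits < 4)

Execution result:
id | course_id
3 | 8
4 | 8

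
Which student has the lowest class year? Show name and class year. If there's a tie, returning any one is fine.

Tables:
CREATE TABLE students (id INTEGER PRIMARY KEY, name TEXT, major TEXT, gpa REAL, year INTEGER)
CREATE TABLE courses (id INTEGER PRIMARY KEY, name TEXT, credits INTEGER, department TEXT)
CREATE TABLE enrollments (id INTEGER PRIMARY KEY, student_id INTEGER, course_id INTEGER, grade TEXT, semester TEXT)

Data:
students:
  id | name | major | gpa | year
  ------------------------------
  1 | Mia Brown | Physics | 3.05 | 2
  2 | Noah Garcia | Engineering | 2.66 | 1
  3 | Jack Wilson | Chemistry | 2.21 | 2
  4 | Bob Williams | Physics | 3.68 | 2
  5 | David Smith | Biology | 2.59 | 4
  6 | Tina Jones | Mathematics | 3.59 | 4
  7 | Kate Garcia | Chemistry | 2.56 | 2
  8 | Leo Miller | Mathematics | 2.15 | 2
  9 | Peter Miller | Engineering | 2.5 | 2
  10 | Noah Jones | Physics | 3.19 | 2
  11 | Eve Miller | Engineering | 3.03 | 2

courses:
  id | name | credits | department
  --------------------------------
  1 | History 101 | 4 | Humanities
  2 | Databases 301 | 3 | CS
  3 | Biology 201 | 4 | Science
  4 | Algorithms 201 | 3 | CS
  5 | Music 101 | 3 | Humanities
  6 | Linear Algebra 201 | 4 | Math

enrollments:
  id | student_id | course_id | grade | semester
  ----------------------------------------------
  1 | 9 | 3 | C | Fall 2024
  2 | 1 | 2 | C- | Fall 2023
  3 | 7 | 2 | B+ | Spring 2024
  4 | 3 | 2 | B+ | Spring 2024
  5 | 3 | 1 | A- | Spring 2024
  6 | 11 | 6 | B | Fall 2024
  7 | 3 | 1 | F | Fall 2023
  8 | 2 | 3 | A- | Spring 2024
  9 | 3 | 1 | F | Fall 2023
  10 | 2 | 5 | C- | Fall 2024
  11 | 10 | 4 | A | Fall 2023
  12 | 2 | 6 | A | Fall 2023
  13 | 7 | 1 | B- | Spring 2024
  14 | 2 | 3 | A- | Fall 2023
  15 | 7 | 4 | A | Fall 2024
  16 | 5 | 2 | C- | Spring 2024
SELECT name, year FROM students ORDER BY year ASC LIMIT 1

Execution result:
name | year
Noah Garcia | 1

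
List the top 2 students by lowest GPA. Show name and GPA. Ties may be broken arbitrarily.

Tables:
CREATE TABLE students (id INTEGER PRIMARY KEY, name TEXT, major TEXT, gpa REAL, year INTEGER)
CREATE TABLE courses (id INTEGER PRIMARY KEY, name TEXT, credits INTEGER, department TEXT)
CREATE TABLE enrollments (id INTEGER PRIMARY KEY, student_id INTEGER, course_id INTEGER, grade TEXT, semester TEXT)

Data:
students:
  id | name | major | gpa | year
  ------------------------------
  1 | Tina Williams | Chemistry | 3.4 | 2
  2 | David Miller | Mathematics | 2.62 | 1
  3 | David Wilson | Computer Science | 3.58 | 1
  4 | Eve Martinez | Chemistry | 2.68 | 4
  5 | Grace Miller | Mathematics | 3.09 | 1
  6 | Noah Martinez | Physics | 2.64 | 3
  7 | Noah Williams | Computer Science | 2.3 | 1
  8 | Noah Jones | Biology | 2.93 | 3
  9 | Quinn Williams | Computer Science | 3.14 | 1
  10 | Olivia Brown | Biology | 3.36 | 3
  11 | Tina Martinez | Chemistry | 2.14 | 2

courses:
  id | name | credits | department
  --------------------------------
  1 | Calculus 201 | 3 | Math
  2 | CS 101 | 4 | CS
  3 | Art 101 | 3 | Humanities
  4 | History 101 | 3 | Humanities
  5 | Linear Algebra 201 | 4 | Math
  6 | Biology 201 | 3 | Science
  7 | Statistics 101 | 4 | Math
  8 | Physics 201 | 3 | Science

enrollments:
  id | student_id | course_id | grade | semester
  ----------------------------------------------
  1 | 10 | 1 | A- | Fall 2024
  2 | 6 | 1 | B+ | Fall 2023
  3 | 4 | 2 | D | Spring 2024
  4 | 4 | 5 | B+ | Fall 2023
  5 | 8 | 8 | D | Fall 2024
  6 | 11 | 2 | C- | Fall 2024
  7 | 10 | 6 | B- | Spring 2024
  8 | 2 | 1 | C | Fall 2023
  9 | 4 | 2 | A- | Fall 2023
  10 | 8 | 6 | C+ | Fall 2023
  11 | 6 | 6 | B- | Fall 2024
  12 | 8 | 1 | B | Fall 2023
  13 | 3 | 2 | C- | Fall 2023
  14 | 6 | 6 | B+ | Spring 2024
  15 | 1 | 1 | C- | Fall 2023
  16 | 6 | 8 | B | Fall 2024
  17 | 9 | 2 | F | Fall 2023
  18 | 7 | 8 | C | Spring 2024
SELECT name, gpa FROM students ORDER BY gpa ASC LIMIT 2

Execution result:
name | gpa
Tina Martinez | 2.14
Noah Williams | 2.30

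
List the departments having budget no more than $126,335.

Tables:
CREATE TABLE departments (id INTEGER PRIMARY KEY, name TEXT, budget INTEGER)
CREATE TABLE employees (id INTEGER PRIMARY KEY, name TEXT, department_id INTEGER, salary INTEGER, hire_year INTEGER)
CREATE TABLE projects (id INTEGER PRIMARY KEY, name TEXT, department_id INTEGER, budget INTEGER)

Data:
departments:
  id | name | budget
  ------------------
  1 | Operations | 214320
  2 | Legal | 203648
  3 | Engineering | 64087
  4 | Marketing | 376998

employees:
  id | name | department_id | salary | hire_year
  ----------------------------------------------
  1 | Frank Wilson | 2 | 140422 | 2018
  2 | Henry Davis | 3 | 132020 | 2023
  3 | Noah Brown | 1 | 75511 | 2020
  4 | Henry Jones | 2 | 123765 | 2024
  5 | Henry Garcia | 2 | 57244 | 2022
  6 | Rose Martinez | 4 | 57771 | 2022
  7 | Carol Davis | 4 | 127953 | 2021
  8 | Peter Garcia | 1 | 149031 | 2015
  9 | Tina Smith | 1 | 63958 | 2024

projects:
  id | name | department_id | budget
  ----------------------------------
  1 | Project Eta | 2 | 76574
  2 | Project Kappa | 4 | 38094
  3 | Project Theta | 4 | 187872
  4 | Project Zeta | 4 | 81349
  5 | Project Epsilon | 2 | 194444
SELECT name, budget FROM departments WHERE budget <= 126335

Execution result:
name | budget
Engineering | 64087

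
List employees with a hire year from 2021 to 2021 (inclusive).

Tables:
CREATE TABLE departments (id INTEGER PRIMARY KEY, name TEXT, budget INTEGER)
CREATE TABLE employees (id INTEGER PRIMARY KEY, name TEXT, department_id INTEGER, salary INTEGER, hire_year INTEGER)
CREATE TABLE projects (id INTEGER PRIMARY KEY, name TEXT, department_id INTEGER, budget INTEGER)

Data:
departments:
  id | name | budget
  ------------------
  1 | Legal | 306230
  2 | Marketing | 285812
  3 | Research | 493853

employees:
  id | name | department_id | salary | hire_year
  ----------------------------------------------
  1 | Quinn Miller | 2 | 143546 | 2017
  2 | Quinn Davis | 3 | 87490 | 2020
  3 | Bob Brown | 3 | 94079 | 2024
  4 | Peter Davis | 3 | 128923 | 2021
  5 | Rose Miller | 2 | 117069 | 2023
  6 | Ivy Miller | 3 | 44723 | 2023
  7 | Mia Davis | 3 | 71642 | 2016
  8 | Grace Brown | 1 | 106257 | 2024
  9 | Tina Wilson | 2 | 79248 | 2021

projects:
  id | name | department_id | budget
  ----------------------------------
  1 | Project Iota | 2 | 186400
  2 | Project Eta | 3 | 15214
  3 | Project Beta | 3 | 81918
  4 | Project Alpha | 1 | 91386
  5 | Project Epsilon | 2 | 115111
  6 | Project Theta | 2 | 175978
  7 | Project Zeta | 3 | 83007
SELECT name, hire_year FROM employees WHERE hire_year BETWEEN 2021 AND 2021

Execution result:
name | hire_year
Peter Davis | 2021
Tina Wilson | 2021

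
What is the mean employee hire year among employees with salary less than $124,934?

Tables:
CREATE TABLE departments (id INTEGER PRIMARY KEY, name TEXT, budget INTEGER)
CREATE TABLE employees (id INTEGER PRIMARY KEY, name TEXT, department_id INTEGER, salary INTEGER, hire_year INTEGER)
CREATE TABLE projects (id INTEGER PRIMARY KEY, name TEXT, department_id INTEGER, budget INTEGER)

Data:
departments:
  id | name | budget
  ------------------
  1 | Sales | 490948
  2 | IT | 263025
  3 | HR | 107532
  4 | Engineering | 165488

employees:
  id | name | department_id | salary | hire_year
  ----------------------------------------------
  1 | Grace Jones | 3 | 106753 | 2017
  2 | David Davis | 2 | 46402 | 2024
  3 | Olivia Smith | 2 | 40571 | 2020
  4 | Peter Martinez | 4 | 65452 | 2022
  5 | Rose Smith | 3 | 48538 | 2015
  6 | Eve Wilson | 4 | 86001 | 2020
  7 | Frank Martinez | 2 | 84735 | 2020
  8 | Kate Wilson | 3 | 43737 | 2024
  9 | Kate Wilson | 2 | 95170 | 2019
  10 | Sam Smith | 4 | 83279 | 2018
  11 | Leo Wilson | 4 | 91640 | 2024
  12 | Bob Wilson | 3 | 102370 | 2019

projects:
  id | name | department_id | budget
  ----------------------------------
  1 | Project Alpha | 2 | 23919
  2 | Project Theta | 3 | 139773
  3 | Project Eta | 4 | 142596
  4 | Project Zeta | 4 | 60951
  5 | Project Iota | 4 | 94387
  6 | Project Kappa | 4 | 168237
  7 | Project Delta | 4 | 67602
SELECT AVG(hire_year) FROM employees WHERE salary < 124934

Execution result:
2020.17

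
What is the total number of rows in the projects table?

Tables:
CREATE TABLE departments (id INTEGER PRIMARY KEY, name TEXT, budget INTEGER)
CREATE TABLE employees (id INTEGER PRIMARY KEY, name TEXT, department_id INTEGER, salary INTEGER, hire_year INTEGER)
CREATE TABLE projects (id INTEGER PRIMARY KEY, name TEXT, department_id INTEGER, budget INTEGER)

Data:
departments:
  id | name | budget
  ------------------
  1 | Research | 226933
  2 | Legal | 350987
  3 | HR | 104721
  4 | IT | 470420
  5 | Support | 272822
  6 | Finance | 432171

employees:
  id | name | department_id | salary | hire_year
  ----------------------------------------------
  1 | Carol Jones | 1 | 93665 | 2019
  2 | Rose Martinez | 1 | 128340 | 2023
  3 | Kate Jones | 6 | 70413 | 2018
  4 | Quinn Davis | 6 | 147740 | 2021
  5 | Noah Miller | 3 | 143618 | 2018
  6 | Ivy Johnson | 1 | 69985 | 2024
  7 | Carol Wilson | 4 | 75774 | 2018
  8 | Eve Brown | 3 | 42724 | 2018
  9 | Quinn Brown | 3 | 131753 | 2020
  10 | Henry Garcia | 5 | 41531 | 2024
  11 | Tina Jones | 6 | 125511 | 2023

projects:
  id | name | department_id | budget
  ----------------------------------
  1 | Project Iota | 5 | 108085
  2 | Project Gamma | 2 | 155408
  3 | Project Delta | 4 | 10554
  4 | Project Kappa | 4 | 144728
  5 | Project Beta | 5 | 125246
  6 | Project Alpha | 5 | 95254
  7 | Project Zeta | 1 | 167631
SELECT COUNT(*) FROM projects

Execution result:
7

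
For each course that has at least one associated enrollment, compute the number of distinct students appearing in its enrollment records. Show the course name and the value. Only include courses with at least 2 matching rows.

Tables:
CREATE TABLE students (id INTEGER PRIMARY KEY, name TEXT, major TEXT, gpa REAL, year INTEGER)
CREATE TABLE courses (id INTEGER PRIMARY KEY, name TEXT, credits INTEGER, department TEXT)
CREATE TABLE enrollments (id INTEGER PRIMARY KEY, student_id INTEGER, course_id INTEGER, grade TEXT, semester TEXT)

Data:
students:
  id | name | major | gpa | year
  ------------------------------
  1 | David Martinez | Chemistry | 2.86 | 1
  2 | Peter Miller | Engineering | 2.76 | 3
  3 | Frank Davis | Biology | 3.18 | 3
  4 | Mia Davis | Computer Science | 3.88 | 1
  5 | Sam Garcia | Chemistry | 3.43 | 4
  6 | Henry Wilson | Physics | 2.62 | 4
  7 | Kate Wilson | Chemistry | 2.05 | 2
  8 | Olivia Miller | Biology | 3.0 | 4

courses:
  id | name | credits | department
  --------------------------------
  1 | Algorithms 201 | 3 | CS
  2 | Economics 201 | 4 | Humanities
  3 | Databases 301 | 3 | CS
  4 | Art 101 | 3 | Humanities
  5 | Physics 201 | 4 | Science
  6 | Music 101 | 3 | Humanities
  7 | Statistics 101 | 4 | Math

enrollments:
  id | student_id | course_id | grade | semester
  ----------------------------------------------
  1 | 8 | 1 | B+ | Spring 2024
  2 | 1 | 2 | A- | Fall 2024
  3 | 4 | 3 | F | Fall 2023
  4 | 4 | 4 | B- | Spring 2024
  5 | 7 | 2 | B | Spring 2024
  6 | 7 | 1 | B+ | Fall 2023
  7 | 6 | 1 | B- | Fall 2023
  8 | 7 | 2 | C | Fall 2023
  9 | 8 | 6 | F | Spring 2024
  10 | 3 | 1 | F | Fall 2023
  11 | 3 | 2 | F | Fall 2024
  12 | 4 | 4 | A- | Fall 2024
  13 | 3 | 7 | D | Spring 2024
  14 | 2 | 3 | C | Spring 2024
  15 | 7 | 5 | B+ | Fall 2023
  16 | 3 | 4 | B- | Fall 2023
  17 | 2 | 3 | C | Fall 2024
SELECT p.name, COUNT(DISTINCT c.student_id) AS distinct_student_count FROM enrollments c JOIN courses p ON c.course_id = p.id GROUP BY p.id, p.name HAVING COUNT(*) >= 2

Execution result:
name | distinct_student_count
Algorithms 201 | 4
Economics 201 | 3
Databases 301 | 2
Art 101 | 2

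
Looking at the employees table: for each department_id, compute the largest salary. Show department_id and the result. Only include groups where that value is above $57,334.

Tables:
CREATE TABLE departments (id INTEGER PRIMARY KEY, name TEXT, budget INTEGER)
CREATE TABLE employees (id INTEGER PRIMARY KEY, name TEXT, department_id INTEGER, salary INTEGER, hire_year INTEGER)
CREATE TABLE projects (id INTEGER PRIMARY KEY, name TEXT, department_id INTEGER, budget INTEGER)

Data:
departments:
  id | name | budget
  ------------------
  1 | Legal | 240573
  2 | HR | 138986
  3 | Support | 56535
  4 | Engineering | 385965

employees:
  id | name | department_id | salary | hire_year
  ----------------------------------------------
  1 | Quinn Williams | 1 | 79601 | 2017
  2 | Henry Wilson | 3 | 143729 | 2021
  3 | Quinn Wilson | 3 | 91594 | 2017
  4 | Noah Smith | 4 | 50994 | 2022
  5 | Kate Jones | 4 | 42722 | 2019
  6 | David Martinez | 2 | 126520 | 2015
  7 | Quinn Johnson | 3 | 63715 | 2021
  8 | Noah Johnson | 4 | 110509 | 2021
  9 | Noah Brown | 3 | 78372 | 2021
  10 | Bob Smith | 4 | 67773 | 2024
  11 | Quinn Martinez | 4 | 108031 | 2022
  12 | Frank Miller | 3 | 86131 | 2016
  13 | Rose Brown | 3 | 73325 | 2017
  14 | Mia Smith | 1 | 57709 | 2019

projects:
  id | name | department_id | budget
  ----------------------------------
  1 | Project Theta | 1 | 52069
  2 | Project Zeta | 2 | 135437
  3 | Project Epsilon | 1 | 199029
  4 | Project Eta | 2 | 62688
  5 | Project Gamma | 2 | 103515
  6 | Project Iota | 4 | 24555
SELECT department_id, MAX(salary) AS max_salary FROM employees GROUP BY department_id HAVING MAX(salary) > 57334

Execution result:
department_id | max_salary
1 | 79601
2 | 126520
3 | 143729
4 | 110509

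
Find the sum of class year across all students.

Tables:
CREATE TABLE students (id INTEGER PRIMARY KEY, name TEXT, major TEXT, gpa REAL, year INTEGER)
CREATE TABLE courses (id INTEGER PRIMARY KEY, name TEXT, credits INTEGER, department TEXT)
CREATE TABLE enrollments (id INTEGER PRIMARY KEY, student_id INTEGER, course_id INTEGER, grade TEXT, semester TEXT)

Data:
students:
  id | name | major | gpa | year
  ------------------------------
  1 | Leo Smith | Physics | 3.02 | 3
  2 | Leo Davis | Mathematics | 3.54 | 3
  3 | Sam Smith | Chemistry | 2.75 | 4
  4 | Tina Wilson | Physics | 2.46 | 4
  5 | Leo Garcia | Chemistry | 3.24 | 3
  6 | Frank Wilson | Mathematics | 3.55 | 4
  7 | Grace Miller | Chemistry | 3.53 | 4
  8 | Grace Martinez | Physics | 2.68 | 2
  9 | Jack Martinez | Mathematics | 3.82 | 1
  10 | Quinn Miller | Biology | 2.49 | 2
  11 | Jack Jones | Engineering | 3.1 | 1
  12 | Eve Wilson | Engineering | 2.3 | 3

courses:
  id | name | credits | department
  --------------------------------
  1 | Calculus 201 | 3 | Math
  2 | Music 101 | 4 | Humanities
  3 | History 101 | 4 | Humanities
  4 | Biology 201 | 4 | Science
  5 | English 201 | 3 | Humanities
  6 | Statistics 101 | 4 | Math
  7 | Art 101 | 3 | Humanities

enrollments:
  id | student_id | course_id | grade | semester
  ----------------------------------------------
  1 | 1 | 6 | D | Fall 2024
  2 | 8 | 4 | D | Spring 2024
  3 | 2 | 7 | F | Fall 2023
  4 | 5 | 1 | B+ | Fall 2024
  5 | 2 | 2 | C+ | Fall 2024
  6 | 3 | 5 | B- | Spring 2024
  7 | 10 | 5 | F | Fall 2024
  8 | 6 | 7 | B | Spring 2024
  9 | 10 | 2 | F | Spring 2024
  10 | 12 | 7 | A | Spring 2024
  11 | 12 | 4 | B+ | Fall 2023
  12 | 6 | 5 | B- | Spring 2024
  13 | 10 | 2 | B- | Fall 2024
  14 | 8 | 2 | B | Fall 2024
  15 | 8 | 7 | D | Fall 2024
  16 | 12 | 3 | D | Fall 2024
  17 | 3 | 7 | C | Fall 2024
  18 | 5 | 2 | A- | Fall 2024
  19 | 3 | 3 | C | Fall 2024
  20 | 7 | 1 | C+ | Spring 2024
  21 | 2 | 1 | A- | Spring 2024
SELECT SUM(year) FROM students

Execution result:
34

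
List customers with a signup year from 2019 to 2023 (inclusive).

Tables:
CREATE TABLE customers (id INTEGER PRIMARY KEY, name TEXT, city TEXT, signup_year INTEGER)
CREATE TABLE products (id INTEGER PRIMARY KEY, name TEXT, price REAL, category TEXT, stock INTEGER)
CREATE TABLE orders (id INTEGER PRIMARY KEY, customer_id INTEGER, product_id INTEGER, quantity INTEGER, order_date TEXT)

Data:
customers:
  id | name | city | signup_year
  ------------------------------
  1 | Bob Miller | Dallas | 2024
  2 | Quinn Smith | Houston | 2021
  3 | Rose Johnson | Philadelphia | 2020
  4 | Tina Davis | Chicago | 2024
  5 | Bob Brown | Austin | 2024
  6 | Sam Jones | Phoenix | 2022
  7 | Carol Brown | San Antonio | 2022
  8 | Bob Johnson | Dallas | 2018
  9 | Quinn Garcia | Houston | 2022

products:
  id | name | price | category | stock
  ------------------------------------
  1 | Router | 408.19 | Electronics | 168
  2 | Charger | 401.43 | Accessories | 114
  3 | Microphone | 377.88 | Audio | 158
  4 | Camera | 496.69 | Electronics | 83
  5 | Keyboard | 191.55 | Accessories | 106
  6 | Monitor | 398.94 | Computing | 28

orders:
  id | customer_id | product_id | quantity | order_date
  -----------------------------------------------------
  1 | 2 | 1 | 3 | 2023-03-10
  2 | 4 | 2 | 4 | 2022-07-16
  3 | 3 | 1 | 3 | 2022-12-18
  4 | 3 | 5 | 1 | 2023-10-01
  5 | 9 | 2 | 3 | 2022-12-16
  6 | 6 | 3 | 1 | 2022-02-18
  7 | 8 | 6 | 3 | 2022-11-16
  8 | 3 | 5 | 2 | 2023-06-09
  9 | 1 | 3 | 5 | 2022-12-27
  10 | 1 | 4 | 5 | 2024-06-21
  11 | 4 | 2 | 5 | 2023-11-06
SELECT name, signup_year FROM customers WHERE signup_year BETWEEN 2019 AND 2023

Execution result:
name | signup_year
Quinn Smith | 2021
Rose Johnson | 2020
Sam Jones | 2022
Carol Brown | 2022
Quinn Garcia | 2022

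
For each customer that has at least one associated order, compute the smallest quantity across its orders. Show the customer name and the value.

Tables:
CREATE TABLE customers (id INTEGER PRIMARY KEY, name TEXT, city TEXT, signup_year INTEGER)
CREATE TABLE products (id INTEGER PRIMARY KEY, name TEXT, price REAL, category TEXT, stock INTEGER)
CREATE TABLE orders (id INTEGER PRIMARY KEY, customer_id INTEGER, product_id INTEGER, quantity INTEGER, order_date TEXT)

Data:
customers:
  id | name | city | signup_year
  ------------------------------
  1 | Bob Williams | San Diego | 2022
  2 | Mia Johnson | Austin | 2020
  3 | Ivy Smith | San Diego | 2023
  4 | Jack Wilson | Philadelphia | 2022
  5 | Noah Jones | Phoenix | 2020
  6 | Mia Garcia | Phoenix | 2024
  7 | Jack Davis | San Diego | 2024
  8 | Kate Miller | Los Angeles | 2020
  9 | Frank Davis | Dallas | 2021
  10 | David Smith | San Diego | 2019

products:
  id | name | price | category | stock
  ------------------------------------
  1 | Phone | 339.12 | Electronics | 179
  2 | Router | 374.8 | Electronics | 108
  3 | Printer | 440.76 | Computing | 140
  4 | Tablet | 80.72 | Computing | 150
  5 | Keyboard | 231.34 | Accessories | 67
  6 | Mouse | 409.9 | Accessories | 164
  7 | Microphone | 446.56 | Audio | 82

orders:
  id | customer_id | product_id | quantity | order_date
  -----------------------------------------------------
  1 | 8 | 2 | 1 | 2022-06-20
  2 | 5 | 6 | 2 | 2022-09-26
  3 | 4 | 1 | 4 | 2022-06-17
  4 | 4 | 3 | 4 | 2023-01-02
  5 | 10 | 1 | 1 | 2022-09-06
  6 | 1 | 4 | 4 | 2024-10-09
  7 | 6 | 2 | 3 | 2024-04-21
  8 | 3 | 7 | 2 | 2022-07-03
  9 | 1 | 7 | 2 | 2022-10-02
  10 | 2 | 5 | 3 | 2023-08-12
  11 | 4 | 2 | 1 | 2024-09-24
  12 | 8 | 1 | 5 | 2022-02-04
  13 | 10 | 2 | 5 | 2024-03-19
SELECT p.name, MIN(c.quantity) AS min_quantity FROM orders c JOIN customers p ON c.customer_id = p.id GROUP BY p.id, p.name

Execution result:
name | min_quantity
Bob Williams | 2
Mia Johnson | 3
Ivy Smith | 2
Jack Wilson | 1
Noah Jones | 2
Mia Garcia | 3
Kate Miller | 1
David Smith | 1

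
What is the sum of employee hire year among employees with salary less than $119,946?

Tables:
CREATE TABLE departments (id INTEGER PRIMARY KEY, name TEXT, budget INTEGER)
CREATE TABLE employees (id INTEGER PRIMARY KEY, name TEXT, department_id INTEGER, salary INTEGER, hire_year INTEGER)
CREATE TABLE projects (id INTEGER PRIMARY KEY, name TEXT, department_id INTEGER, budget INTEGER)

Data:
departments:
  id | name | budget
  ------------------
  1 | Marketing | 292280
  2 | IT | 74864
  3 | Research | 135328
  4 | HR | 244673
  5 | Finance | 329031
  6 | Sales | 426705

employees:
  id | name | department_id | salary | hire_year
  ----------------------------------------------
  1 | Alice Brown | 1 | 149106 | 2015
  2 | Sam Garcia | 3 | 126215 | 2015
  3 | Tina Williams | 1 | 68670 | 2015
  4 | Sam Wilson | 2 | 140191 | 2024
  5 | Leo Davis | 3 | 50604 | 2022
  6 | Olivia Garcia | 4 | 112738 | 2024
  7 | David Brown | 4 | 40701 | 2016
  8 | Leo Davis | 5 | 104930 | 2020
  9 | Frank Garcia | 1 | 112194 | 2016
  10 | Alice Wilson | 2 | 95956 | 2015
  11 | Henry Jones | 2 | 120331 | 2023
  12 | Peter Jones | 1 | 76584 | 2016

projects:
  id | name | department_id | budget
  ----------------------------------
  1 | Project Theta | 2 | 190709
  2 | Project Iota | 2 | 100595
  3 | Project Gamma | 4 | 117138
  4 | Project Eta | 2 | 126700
SELECT SUM(hire_year) FROM employees WHERE salary < 119946

Execution result:
16144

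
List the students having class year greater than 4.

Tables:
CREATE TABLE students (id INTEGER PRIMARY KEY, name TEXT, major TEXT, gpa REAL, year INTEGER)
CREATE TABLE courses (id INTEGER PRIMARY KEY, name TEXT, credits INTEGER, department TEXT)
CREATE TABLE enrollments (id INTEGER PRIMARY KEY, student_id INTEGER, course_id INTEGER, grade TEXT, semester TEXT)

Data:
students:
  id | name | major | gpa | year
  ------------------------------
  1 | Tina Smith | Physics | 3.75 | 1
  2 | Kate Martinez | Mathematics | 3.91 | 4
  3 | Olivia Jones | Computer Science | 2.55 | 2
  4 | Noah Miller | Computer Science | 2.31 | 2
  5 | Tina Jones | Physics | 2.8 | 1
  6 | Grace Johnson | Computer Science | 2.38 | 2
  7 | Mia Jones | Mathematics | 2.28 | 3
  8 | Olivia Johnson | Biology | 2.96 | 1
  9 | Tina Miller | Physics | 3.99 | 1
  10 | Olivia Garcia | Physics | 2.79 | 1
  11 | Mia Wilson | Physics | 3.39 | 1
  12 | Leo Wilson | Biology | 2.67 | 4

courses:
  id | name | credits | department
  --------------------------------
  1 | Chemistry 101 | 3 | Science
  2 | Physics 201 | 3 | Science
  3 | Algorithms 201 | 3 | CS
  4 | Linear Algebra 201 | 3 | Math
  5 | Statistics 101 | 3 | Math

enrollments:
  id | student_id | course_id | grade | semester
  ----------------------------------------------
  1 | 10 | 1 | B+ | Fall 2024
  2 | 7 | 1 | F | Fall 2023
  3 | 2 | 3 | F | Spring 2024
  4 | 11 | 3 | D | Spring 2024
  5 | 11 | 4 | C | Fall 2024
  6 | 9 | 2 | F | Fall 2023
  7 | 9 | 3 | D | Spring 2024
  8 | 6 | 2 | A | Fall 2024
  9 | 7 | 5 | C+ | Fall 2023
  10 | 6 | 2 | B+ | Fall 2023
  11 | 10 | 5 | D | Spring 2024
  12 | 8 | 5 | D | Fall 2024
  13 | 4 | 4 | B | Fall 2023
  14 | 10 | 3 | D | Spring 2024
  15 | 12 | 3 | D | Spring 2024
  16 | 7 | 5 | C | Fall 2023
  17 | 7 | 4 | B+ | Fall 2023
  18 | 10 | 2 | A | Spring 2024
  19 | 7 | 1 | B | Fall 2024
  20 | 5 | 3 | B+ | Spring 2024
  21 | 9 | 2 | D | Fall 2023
SELECT name, year FROM students WHERE year > 4

Execution result:
(no rows)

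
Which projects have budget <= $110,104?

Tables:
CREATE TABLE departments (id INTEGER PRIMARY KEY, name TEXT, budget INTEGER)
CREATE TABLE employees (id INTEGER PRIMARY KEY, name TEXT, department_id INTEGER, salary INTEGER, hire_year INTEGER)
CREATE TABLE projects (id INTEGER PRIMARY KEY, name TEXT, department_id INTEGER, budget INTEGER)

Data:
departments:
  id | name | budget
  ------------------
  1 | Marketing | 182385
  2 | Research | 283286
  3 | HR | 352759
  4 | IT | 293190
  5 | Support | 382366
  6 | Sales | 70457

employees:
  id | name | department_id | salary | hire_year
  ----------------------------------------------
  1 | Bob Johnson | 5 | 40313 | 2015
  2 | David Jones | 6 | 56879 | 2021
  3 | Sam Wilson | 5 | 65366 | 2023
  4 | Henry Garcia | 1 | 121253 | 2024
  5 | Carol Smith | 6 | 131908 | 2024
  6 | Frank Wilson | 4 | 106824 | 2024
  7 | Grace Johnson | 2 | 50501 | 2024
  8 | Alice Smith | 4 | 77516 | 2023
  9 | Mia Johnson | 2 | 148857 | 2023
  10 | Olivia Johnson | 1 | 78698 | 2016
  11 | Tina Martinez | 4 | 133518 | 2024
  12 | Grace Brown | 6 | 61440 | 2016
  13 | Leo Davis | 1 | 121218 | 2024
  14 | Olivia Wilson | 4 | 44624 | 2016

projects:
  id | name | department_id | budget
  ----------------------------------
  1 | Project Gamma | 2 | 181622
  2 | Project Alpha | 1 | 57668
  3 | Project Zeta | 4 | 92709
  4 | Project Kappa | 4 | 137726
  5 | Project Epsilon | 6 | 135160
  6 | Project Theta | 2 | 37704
SELECT name, budget FROM projects WHERE budget <= 110104

Execution result:
name | budget
Project Alpha | 57668
Project Zeta | 92709
Project Theta | 37704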